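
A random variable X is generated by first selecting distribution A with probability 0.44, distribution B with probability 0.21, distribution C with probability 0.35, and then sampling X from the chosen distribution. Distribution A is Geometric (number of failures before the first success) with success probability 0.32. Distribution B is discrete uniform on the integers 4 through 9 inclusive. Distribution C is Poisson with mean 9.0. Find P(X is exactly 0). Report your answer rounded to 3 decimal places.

0.141

Conditional on each component, P(X = 0): A: 0.32; B: 0; C: 0.00012341.
By total probability, P(X = 0) = 0.44·0.32 + 0.21·0 + 0.35·0.00012341 = 0.140843.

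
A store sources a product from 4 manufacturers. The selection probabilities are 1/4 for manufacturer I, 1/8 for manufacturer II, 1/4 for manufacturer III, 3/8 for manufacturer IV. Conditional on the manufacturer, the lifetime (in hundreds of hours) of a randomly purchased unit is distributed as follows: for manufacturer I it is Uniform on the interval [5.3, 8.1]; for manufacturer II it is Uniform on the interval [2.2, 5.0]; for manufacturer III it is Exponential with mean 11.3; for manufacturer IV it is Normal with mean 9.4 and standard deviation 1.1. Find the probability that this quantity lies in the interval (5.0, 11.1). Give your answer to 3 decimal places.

0.669

Conditional on each manufacturer, P(5.0 < X < 11.1): I: 1; II: 0; III: 0.267994; IV: 0.93885.
By total probability, P(5.0 < X < 11.1) = 0.25·1 + 0.125·0 + 0.25·0.267994 + 0.375·0.93885 = 0.669067.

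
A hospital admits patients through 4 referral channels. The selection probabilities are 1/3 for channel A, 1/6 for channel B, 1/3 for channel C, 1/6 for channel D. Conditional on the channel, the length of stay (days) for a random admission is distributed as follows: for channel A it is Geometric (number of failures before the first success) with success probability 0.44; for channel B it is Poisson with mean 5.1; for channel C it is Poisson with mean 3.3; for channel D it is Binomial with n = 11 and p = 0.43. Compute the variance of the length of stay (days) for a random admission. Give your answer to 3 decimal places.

Per component, A: μ=1.27273, E[X²]=4.5124; B: μ=5.1, E[X²]=31.11; C: μ=3.3, E[X²]=14.19; D: μ=4.73, E[X²]=25.069.
E[X] = 0.333333·1.27273 + 0.166667·5.1 + 0.333333·3.3 + 0.166667·4.73 = 3.16258.
E[X²] = 0.333333·4.5124 + 0.166667·31.11 + 0.333333·14.19 + 0.166667·25.069 = 15.5973.
Var(X) = E[X²] − (E[X])² = 15.5973 − 10.0019 = 5.59541.

5.595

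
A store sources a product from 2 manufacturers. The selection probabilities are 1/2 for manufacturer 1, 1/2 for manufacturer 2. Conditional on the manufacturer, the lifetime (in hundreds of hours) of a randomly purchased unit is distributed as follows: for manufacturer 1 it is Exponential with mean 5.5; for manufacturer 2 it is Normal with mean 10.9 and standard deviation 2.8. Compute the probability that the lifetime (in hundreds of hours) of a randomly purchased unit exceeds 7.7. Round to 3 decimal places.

Conditional on each manufacturer, P(X > 7.7): 1: 0.246597; 2: 0.873451.
By total probability, P(X > 7.7) = 0.5·0.246597 + 0.5·0.873451 = 0.560024.

0.560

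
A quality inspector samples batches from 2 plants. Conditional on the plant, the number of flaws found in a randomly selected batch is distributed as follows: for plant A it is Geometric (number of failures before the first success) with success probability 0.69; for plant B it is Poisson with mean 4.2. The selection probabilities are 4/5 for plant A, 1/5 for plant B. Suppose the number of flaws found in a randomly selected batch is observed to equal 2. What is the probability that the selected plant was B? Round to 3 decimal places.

Likelihoods P(X=2 | ·): A: 0.066309; B: 0.132261.
Posterior ∝ prior × likelihood. Numerator for B: 0.2·0.132261 = 0.0264522.
Normalizing constant: 0.8·0.066309 + 0.2·0.132261 = 0.0794994.
P(B | observation) = 0.0264522 / 0.0794994 = 0.332735.

0.333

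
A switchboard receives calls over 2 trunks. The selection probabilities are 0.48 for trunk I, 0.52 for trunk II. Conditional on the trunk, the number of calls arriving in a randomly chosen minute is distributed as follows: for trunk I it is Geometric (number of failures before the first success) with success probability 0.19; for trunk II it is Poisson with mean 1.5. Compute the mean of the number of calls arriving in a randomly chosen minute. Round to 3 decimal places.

2.826

Component means — I: 4.26316; II: 1.5.
E[X] = 0.48·4.26316 + 0.52·1.5 = 2.82632.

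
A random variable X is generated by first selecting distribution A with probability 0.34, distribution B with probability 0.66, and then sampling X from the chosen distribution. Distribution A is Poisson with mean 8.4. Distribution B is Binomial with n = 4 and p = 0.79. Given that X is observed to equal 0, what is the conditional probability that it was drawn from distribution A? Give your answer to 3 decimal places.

Likelihoods P(X=0 | ·): A: 0.000224867; B: 0.00194481.
Posterior ∝ prior × likelihood. Numerator for A: 0.34·0.000224867 = 7.64549e-05.
Normalizing constant: 0.34·0.000224867 + 0.66·0.00194481 = 0.00136003.
P(A | observation) = 7.64549e-05 / 0.00136003 = 0.0562156.

0.056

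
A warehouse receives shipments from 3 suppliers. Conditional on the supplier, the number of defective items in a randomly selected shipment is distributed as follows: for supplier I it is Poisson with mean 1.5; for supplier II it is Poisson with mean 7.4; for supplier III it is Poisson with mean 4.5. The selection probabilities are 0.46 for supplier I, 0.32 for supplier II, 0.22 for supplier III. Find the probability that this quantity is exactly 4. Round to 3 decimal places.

Conditional on each supplier, P(X = 4): I: 0.0470665; II: 0.0763724; III: 0.189808.
By total probability, P(X = 4) = 0.46·0.0470665 + 0.32·0.0763724 + 0.22·0.189808 = 0.0878474.

0.088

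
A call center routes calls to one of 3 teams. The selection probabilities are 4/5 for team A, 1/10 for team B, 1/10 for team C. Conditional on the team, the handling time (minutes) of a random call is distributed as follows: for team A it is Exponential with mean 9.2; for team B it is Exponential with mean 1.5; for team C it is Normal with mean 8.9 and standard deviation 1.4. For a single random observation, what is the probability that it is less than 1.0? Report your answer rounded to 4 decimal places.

0.1311

Conditional on each team, P(X < 1.0): A: 0.102997; B: 0.486583; C: 8.36256e-09.
By total probability, P(X < 1.0) = 0.8·0.102997 + 0.1·0.486583 + 0.1·8.36256e-09 = 0.131056.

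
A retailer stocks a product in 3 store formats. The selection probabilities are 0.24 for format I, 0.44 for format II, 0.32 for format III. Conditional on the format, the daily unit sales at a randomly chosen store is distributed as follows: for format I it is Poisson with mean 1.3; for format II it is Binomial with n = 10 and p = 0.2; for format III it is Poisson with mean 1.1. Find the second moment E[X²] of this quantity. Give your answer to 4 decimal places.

For each component E[X²] = Var + (mean)², giving I: 2.99; II: 5.6; III: 2.31.
Overall E[X²] = 0.24·2.99 + 0.44·5.6 + 0.32·2.31 = 3.9208.

3.9208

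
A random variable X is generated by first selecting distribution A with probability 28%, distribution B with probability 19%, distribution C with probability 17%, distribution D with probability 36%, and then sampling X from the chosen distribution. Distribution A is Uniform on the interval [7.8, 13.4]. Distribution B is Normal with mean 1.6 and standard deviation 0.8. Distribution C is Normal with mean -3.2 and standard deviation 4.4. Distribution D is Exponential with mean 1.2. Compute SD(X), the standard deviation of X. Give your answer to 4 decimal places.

Per component, A: μ=10.6, E[X²]=114.973; B: μ=1.6, E[X²]=3.2; C: μ=-3.2, E[X²]=29.6; D: μ=1.2, E[X²]=2.88.
E[X] = 0.28·10.6 + 0.19·1.6 + 0.17·-3.2 + 0.36·1.2 = 3.16.
E[X²] = 0.28·114.973 + 0.19·3.2 + 0.17·29.6 + 0.36·2.88 = 38.8693.
Var(X) = E[X²] − (E[X])² = 38.8693 − 9.9856 = 28.8837.
SD(X) = √28.8837 = 5.37436.

5.3744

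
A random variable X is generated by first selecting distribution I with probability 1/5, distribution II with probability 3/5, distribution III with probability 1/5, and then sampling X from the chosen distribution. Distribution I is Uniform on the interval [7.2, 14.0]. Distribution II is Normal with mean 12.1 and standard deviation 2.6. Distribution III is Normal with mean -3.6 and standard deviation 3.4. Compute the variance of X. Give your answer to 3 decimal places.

45.053

Per component, I: μ=10.6, E[X²]=116.213; II: μ=12.1, E[X²]=153.17; III: μ=-3.6, E[X²]=24.52.
E[X] = 0.2·10.6 + 0.6·12.1 + 0.2·-3.6 = 8.66.
E[X²] = 0.2·116.213 + 0.6·153.17 + 0.2·24.52 = 120.049.
Var(X) = E[X²] − (E[X])² = 120.049 − 74.9956 = 45.0531.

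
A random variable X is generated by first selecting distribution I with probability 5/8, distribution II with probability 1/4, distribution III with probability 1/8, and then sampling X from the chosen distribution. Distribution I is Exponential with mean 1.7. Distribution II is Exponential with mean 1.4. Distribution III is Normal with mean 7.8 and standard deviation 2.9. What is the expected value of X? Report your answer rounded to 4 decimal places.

Component means — I: 1.7; II: 1.4; III: 7.8.
E[X] = 0.625·1.7 + 0.25·1.4 + 0.125·7.8 = 2.3875.

2.3875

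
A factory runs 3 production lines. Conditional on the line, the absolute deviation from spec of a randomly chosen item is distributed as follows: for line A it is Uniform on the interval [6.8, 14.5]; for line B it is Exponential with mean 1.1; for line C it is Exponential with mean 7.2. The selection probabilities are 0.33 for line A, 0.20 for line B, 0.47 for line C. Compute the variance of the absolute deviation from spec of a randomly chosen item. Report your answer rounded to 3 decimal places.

Per component, A: μ=10.65, E[X²]=118.363; B: μ=1.1, E[X²]=2.42; C: μ=7.2, E[X²]=103.68.
E[X] = 0.33·10.65 + 0.2·1.1 + 0.47·7.2 = 7.1185.
E[X²] = 0.33·118.363 + 0.2·2.42 + 0.47·103.68 = 88.2735.
Var(X) = E[X²] − (E[X])² = 88.2735 − 50.673 = 37.6005.

37.600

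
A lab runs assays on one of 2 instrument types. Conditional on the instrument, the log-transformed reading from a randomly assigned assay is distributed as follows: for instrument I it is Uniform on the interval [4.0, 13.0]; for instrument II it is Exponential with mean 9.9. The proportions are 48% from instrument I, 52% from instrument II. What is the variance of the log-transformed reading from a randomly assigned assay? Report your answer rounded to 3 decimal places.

Per component, I: μ=8.5, E[X²]=79; II: μ=9.9, E[X²]=196.02.
E[X] = 0.48·8.5 + 0.52·9.9 = 9.228.
E[X²] = 0.48·79 + 0.52·196.02 = 139.85.
Var(X) = E[X²] − (E[X])² = 139.85 − 85.156 = 54.6944.

54.694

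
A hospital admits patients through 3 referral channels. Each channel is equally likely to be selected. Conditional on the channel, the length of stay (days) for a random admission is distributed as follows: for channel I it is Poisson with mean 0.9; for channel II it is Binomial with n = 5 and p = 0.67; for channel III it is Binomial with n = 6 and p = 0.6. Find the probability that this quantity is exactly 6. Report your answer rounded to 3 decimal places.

Conditional on each channel, P(X = 6): I: 0.000300094; II: 0; III: 0.046656.
By total probability, P(X = 6) = 0.333333·0.000300094 + 0.333333·0 + 0.333333·0.046656 = 0.015652.

0.016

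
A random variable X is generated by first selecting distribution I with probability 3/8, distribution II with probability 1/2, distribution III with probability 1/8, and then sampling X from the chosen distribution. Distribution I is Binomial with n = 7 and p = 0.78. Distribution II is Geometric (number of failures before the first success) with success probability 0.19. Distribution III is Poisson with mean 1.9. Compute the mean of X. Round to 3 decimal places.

4.417

Component means — I: 5.46; II: 4.26316; III: 1.9.
E[X] = 0.375·5.46 + 0.5·4.26316 + 0.125·1.9 = 4.41658.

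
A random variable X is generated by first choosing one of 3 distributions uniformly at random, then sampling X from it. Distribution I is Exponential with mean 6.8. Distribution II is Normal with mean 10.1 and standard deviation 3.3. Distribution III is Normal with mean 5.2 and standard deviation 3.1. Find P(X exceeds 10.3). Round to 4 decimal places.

Conditional on each component, P(X > 10.3): I: 0.219873; II: 0.475836; III: 0.0499683.
By total probability, P(X > 10.3) = 0.333333·0.219873 + 0.333333·0.475836 + 0.333333·0.0499683 = 0.248559.

0.2486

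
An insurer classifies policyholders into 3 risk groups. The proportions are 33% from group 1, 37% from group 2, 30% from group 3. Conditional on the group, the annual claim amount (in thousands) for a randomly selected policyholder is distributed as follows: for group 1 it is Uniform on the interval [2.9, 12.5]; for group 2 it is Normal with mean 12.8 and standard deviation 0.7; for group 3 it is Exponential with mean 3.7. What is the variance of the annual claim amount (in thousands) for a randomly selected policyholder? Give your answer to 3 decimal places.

20.774

Per component, 1: μ=7.7, E[X²]=66.97; 2: μ=12.8, E[X²]=164.33; 3: μ=3.7, E[X²]=27.38.
E[X] = 0.33·7.7 + 0.37·12.8 + 0.3·3.7 = 8.387.
E[X²] = 0.33·66.97 + 0.37·164.33 + 0.3·27.38 = 91.1162.
Var(X) = E[X²] − (E[X])² = 91.1162 − 70.3418 = 20.7744.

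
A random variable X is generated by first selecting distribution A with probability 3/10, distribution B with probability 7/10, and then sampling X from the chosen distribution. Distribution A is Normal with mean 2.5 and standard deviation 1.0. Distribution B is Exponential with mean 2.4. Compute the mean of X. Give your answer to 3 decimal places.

2.430

Component means — A: 2.5; B: 2.4.
E[X] = 0.3·2.5 + 0.7·2.4 = 2.43.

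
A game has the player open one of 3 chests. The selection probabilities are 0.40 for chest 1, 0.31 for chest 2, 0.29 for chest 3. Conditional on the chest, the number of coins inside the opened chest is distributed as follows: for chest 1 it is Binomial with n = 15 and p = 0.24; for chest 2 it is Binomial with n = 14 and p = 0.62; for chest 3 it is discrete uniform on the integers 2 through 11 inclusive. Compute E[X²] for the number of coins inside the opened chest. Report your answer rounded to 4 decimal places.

For each component E[X²] = Var + (mean)², giving 1: 15.696; 2: 78.6408; 3: 50.5.
Overall E[X²] = 0.4·15.696 + 0.31·78.6408 + 0.29·50.5 = 45.302.

45.3020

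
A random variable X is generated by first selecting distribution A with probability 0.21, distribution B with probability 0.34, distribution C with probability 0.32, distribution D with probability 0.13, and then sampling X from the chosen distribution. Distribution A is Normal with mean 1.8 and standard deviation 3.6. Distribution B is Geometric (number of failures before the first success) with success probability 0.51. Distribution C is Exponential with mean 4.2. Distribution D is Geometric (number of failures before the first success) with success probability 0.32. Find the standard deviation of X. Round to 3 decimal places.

3.419

Per component, A: μ=1.8, E[X²]=16.2; B: μ=0.960784, E[X²]=2.807; C: μ=4.2, E[X²]=35.28; D: μ=2.125, E[X²]=11.1562.
E[X] = 0.21·1.8 + 0.34·0.960784 + 0.32·4.2 + 0.13·2.125 = 2.32492.
E[X²] = 0.21·16.2 + 0.34·2.807 + 0.32·35.28 + 0.13·11.1562 = 17.0963.
Var(X) = E[X²] − (E[X])² = 17.0963 − 5.40524 = 11.6911.
SD(X) = √11.6911 = 3.41922.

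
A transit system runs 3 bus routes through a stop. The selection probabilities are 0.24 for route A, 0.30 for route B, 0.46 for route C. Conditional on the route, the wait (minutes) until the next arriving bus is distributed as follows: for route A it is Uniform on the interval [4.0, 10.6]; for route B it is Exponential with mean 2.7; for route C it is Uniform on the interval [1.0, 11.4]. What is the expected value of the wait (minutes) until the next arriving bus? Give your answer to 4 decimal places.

Component means — A: 7.3; B: 2.7; C: 6.2.
E[X] = 0.24·7.3 + 0.3·2.7 + 0.46·6.2 = 5.414.

5.4140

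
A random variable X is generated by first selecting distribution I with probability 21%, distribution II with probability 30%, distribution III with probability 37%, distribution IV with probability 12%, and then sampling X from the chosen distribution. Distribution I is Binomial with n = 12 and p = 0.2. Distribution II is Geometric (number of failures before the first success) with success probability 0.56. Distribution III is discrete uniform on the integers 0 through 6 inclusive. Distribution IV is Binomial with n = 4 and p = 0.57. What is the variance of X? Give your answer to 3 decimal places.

Per component, I: μ=2.4, E[X²]=7.68; II: μ=0.785714, E[X²]=2.02041; III: μ=3, E[X²]=13; IV: μ=2.28, E[X²]=6.1788.
E[X] = 0.21·2.4 + 0.3·0.785714 + 0.37·3 + 0.12·2.28 = 2.12331.
E[X²] = 0.21·7.68 + 0.3·2.02041 + 0.37·13 + 0.12·6.1788 = 7.77038.
Var(X) = E[X²] − (E[X])² = 7.77038 − 4.50846 = 3.26191.

3.262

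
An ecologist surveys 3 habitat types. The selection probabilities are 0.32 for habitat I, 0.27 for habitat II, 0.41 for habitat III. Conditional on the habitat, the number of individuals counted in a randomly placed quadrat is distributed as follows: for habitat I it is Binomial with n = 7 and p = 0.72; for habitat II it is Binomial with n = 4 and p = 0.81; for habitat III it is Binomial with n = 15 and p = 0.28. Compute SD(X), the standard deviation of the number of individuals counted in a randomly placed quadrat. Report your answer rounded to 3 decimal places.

Per component, I: μ=5.04, E[X²]=26.8128; II: μ=3.24, E[X²]=11.1132; III: μ=4.2, E[X²]=20.664.
E[X] = 0.32·5.04 + 0.27·3.24 + 0.41·4.2 = 4.2096.
E[X²] = 0.32·26.8128 + 0.27·11.1132 + 0.41·20.664 = 20.0529.
Var(X) = E[X²] − (E[X])² = 20.0529 − 17.7207 = 2.33217.
SD(X) = √2.33217 = 1.52714.

1.527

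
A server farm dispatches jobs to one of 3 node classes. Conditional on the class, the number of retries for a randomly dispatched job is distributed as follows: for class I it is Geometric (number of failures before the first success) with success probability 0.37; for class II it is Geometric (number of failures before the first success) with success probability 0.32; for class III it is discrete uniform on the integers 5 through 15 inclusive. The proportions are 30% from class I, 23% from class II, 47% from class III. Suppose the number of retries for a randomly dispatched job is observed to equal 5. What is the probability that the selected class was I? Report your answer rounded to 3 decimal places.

0.171

Likelihoods P(X=5 | ·): I: 0.0367202; II: 0.0465259; III: 0.0909091.
Posterior ∝ prior × likelihood. Numerator for I: 0.3·0.0367202 = 0.011016.
Normalizing constant: 0.3·0.0367202 + 0.23·0.0465259 + 0.47·0.0909091 = 0.0644443.
P(I | observation) = 0.011016 / 0.0644443 = 0.170939.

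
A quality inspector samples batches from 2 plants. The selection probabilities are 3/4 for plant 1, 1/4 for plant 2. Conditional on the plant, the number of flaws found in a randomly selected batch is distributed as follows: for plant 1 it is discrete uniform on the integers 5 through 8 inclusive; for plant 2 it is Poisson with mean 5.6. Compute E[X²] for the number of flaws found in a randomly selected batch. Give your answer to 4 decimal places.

For each component E[X²] = Var + (mean)², giving 1: 43.5; 2: 36.96.
Overall E[X²] = 0.75·43.5 + 0.25·36.96 = 41.865.

41.8650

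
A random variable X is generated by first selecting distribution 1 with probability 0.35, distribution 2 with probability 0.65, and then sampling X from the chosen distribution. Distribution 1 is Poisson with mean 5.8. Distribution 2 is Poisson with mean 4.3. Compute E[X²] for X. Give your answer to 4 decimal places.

28.6175

For each component E[X²] = Var + (mean)², giving 1: 39.44; 2: 22.79.
Overall E[X²] = 0.35·39.44 + 0.65·22.79 = 28.6175.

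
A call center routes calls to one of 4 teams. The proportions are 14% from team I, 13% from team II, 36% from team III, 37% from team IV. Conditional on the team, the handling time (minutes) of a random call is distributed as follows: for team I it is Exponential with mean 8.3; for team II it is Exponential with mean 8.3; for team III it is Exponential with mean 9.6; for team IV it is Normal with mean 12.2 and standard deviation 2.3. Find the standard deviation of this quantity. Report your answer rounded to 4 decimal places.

7.5046

Per component, I: μ=8.3, E[X²]=137.78; II: μ=8.3, E[X²]=137.78; III: μ=9.6, E[X²]=184.32; IV: μ=12.2, E[X²]=154.13.
E[X] = 0.14·8.3 + 0.13·8.3 + 0.36·9.6 + 0.37·12.2 = 10.211.
E[X²] = 0.14·137.78 + 0.13·137.78 + 0.36·184.32 + 0.37·154.13 = 160.584.
Var(X) = E[X²] − (E[X])² = 160.584 − 104.265 = 56.3194.
SD(X) = √56.3194 = 7.50462.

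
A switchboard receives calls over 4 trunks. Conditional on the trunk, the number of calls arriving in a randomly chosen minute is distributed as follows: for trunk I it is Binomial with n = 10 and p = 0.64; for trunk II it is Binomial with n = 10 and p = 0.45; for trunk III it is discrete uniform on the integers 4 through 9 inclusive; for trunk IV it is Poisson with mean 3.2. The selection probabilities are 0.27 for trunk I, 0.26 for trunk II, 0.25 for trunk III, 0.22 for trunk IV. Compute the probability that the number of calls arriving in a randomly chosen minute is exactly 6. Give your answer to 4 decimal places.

0.1620

Conditional on each trunk, P(X = 6): I: 0.242387; II: 0.159568; III: 0.166667; IV: 0.060789.
By total probability, P(X = 6) = 0.27·0.242387 + 0.26·0.159568 + 0.25·0.166667 + 0.22·0.060789 = 0.161972.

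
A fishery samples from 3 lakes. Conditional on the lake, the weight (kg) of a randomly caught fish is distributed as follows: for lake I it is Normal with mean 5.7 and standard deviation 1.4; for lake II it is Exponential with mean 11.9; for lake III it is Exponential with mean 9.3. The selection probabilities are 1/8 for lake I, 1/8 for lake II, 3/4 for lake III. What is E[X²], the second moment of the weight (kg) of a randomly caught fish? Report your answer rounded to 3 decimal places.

169.444

For each component E[X²] = Var + (mean)², giving I: 34.45; II: 283.22; III: 172.98.
Overall E[X²] = 0.125·34.45 + 0.125·283.22 + 0.75·172.98 = 169.444.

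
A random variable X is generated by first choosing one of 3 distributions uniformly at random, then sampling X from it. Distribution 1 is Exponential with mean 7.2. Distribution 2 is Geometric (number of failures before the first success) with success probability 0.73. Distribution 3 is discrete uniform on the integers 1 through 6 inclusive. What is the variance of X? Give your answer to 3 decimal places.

26.214

Per component, 1: μ=7.2, E[X²]=103.68; 2: μ=0.369863, E[X²]=0.64346; 3: μ=3.5, E[X²]=15.1667.
E[X] = 0.333333·7.2 + 0.333333·0.369863 + 0.333333·3.5 = 3.68995.
E[X²] = 0.333333·103.68 + 0.333333·0.64346 + 0.333333·15.1667 = 39.83.
Var(X) = E[X²] − (E[X])² = 39.83 − 13.6158 = 26.2143.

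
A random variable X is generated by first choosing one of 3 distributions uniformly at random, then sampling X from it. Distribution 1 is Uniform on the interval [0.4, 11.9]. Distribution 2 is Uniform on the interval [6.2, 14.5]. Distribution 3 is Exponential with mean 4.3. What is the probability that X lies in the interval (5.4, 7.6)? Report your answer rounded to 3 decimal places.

0.158

Conditional on each component, P(5.4 < X < 7.6): 1: 0.191304; 2: 0.168675; 3: 0.114075.
By total probability, P(5.4 < X < 7.6) = 0.333333·0.191304 + 0.333333·0.168675 + 0.333333·0.114075 = 0.158018.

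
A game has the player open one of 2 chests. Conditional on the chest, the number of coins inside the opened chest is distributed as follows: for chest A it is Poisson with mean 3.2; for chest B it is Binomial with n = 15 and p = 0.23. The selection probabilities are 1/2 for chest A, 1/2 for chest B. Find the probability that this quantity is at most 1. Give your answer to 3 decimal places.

Conditional on each chest, P(X ≤ 1): A: 0.171201; B: 0.108688.
By total probability, P(X ≤ 1) = 0.5·0.171201 + 0.5·0.108688 = 0.139945.

0.140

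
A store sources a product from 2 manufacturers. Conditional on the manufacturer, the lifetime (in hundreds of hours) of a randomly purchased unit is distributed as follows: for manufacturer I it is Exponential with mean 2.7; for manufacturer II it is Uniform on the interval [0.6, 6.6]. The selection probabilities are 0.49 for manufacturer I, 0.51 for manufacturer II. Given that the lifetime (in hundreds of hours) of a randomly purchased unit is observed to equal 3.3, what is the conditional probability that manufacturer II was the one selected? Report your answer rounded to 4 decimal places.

0.6139

Likelihoods f(3.3 | ·): I: 0.109102; II: 0.166667.
Posterior ∝ prior × likelihood. Numerator for II: 0.51·0.166667 = 0.085.
Normalizing constant: 0.49·0.109102 + 0.51·0.166667 = 0.13846.
P(II | observation) = 0.085 / 0.13846 = 0.613896.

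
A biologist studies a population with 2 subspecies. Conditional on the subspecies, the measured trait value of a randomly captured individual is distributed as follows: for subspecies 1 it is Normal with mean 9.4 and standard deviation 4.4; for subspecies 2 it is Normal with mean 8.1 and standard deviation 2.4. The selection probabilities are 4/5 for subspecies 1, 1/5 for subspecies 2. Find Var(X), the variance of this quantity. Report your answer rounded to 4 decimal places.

Per component, 1: μ=9.4, E[X²]=107.72; 2: μ=8.1, E[X²]=71.37.
E[X] = 0.8·9.4 + 0.2·8.1 = 9.14.
E[X²] = 0.8·107.72 + 0.2·71.37 = 100.45.
Var(X) = E[X²] − (E[X])² = 100.45 − 83.5396 = 16.9104.

16.9104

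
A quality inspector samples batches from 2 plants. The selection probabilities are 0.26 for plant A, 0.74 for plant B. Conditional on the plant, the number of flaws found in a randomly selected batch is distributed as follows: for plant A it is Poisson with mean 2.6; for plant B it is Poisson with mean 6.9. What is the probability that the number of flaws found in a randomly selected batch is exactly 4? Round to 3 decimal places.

Conditional on each plant, P(X = 4): A: 0.141422; B: 0.0951816.
By total probability, P(X = 4) = 0.26·0.141422 + 0.74·0.0951816 = 0.107204.

0.107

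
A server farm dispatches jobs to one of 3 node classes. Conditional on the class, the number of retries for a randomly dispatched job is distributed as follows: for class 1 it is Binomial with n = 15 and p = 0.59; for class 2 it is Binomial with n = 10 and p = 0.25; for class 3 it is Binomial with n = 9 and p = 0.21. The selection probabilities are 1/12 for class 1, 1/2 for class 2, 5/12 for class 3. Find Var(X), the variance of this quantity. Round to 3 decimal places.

Per component, 1: μ=8.85, E[X²]=81.951; 2: μ=2.5, E[X²]=8.125; 3: μ=1.89, E[X²]=5.0652.
E[X] = 0.0833333·8.85 + 0.5·2.5 + 0.416667·1.89 = 2.775.
E[X²] = 0.0833333·81.951 + 0.5·8.125 + 0.416667·5.0652 = 13.0023.
Var(X) = E[X²] − (E[X])² = 13.0023 − 7.70062 = 5.30163.

5.302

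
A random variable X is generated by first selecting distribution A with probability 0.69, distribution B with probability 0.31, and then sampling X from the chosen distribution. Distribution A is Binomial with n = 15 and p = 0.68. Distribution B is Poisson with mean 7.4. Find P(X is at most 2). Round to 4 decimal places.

Conditional on each component, P(X ≤ 2): A: 1.91545e-05; B: 0.0218706.
By total probability, P(X ≤ 2) = 0.69·1.91545e-05 + 0.31·0.0218706 = 0.00679311.

0.0068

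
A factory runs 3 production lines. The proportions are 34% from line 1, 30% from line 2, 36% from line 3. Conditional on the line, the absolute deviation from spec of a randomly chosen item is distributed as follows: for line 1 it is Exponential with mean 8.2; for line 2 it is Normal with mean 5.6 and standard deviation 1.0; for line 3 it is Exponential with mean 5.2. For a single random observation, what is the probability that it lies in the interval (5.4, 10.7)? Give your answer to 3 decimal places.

Conditional on each line, P(5.4 < X < 10.7): 1: 0.246403; 2: 0.57926; 3: 0.22625.
By total probability, P(5.4 < X < 10.7) = 0.34·0.246403 + 0.3·0.57926 + 0.36·0.22625 = 0.339005.

0.339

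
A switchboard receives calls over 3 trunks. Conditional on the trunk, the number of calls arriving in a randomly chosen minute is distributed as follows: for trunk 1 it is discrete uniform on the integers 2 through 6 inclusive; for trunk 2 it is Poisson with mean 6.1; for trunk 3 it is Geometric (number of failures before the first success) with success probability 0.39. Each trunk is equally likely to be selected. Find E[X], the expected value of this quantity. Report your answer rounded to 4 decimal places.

3.8880

Component means — 1: 4; 2: 6.1; 3: 1.5641.
E[X] = 0.333333·4 + 0.333333·6.1 + 0.333333·1.5641 = 3.88803.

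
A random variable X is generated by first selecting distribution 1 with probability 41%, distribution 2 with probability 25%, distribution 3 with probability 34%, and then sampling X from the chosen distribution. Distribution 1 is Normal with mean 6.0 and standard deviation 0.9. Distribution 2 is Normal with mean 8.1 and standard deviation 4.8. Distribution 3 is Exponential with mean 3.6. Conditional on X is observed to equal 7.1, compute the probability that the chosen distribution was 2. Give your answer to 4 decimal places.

Likelihoods f(7.1 | ·): 1: 0.210033; 2: 0.0813287; 3: 0.038652.
Posterior ∝ prior × likelihood. Numerator for 2: 0.25·0.0813287 = 0.0203322.
Normalizing constant: 0.41·0.210033 + 0.25·0.0813287 + 0.34·0.038652 = 0.119587.
P(2 | observation) = 0.0203322 / 0.119587 = 0.17002.

0.1700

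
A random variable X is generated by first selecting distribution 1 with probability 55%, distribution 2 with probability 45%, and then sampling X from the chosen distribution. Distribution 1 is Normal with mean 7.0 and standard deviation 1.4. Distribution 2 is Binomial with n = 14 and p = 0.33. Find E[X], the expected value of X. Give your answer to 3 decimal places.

Component means — 1: 7; 2: 4.62.
E[X] = 0.55·7 + 0.45·4.62 = 5.929.

5.929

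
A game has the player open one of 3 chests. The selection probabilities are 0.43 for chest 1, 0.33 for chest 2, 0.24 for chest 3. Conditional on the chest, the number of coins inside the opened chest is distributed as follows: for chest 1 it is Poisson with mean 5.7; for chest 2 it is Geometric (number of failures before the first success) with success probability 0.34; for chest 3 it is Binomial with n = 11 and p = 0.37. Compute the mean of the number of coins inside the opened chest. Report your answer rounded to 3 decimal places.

4.068

Component means — 1: 5.7; 2: 1.94118; 3: 4.07.
E[X] = 0.43·5.7 + 0.33·1.94118 + 0.24·4.07 = 4.06839.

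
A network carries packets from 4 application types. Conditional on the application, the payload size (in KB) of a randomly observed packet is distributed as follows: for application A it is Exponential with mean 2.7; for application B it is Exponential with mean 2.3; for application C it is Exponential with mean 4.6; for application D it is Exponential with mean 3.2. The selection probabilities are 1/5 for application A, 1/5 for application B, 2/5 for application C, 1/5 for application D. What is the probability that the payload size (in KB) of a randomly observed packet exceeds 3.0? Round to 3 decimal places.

Conditional on each application, P(X > 3.0): A: 0.329193; B: 0.271349; C: 0.520912; D: 0.391606.
By total probability, P(X > 3.0) = 0.2·0.329193 + 0.2·0.271349 + 0.4·0.520912 + 0.2·0.391606 = 0.406794.

0.407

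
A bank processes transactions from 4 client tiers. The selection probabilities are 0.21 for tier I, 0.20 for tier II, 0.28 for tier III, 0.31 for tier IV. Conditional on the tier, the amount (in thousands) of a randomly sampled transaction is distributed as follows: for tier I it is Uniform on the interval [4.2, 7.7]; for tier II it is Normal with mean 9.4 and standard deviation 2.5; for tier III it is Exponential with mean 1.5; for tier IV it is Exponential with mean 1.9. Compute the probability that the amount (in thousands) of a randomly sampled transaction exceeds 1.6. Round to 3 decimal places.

Conditional on each tier, P(X > 1.6): I: 1; II: 0.999096; III: 0.344154; IV: 0.430803.
By total probability, P(X > 1.6) = 0.21·1 + 0.2·0.999096 + 0.28·0.344154 + 0.31·0.430803 = 0.639731.

0.640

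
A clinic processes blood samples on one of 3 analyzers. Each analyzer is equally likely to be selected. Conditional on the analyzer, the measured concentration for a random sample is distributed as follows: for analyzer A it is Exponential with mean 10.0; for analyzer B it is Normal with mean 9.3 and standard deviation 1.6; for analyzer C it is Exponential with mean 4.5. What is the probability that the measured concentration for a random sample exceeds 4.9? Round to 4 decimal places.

Conditional on each analyzer, P(X > 4.9): A: 0.612626; B: 0.99702; C: 0.33659.
By total probability, P(X > 4.9) = 0.333333·0.612626 + 0.333333·0.99702 + 0.333333·0.33659 = 0.648746.

0.6487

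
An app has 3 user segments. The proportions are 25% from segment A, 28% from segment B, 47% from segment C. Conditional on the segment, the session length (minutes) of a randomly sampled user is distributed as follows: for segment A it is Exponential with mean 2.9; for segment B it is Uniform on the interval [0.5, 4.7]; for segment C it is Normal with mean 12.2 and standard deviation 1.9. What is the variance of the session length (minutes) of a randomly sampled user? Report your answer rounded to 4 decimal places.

Per component, A: μ=2.9, E[X²]=16.82; B: μ=2.6, E[X²]=8.23; C: μ=12.2, E[X²]=152.45.
E[X] = 0.25·2.9 + 0.28·2.6 + 0.47·12.2 = 7.187.
E[X²] = 0.25·16.82 + 0.28·8.23 + 0.47·152.45 = 78.1609.
Var(X) = E[X²] − (E[X])² = 78.1609 − 51.653 = 26.5079.

26.5079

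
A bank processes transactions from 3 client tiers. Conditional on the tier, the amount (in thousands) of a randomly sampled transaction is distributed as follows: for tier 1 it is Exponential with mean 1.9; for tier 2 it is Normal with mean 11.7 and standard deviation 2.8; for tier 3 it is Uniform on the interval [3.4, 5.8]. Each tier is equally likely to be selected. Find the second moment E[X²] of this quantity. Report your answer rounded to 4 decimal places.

57.8633

For each component E[X²] = Var + (mean)², giving 1: 7.22; 2: 144.73; 3: 21.64.
Overall E[X²] = 0.333333·7.22 + 0.333333·144.73 + 0.333333·21.64 = 57.8633.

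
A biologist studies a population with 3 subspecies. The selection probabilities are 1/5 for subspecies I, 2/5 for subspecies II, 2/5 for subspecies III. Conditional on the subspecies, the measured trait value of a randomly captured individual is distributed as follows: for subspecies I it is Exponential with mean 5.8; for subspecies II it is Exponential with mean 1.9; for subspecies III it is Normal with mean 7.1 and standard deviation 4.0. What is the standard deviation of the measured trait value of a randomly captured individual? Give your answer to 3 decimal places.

Per component, I: μ=5.8, E[X²]=67.28; II: μ=1.9, E[X²]=7.22; III: μ=7.1, E[X²]=66.41.
E[X] = 0.2·5.8 + 0.4·1.9 + 0.4·7.1 = 4.76.
E[X²] = 0.2·67.28 + 0.4·7.22 + 0.4·66.41 = 42.908.
Var(X) = E[X²] − (E[X])² = 42.908 − 22.6576 = 20.2504.
SD(X) = √20.2504 = 4.50004.

4.500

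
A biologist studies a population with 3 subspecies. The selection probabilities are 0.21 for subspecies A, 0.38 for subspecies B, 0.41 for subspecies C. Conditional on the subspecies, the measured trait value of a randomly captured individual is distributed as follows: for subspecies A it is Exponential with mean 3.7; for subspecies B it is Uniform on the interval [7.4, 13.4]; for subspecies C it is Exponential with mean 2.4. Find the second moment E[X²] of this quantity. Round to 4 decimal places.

52.7138

For each component E[X²] = Var + (mean)², giving A: 27.38; B: 111.16; C: 11.52.
Overall E[X²] = 0.21·27.38 + 0.38·111.16 + 0.41·11.52 = 52.7138.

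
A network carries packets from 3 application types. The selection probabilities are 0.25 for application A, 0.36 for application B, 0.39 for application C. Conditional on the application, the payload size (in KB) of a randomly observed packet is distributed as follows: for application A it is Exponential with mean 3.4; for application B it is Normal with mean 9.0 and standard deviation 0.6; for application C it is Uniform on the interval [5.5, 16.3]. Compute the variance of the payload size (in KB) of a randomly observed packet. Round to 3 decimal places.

15.624

Per component, A: μ=3.4, E[X²]=23.12; B: μ=9, E[X²]=81.36; C: μ=10.9, E[X²]=128.53.
E[X] = 0.25·3.4 + 0.36·9 + 0.39·10.9 = 8.341.
E[X²] = 0.25·23.12 + 0.36·81.36 + 0.39·128.53 = 85.1963.
Var(X) = E[X²] − (E[X])² = 85.1963 − 69.5723 = 15.624.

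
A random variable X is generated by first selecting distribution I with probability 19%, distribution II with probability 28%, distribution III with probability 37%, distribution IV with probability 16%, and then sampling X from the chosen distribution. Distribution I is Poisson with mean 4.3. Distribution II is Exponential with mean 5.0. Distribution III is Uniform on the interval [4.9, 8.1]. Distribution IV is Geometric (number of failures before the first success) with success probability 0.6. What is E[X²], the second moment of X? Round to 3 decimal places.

34.527

For each component E[X²] = Var + (mean)², giving I: 22.79; II: 50; III: 43.1033; IV: 1.55556.
Overall E[X²] = 0.19·22.79 + 0.28·50 + 0.37·43.1033 + 0.16·1.55556 = 34.5272.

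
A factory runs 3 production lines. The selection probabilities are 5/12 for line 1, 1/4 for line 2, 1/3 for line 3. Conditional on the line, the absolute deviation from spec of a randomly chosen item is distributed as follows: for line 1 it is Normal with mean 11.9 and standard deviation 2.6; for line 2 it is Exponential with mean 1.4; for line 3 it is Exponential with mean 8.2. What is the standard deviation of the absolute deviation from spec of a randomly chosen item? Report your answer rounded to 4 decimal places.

6.5543

Per component, 1: μ=11.9, E[X²]=148.37; 2: μ=1.4, E[X²]=3.92; 3: μ=8.2, E[X²]=134.48.
E[X] = 0.416667·11.9 + 0.25·1.4 + 0.333333·8.2 = 8.04167.
E[X²] = 0.416667·148.37 + 0.25·3.92 + 0.333333·134.48 = 107.627.
Var(X) = E[X²] − (E[X])² = 107.627 − 64.6684 = 42.9591.
SD(X) = √42.9591 = 6.55432.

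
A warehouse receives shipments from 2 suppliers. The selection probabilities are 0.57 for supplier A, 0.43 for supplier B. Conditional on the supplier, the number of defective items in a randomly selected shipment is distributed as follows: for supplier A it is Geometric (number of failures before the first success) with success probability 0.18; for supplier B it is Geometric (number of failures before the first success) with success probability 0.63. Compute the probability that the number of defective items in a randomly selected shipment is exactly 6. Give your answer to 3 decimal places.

Conditional on each supplier, P(X = 6): A: 0.0547212; B: 0.00161641.
By total probability, P(X = 6) = 0.57·0.0547212 + 0.43·0.00161641 = 0.0318861.

0.032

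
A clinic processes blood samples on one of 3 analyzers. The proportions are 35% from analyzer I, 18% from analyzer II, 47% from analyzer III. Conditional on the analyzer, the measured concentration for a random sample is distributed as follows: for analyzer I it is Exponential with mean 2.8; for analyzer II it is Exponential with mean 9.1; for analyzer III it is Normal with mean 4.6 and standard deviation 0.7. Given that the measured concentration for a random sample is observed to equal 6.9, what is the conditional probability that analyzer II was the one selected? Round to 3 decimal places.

0.439

Likelihoods f(6.9 | ·): I: 0.030382; II: 0.0514824; III: 0.00257934.
Posterior ∝ prior × likelihood. Numerator for II: 0.18·0.0514824 = 0.00926682.
Normalizing constant: 0.35·0.030382 + 0.18·0.0514824 + 0.47·0.00257934 = 0.0211128.
P(II | observation) = 0.00926682 / 0.0211128 = 0.438919.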